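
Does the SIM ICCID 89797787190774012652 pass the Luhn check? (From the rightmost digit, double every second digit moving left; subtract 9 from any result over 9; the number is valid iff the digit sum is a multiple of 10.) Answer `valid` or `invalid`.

invalid

From the right, keep odd positions and double even positions (subtract 9 from any doubled value over 9):
  doubled (positions 2,4,...): 1 4 0 5 0 2 7 5 5 7 → sum 36
  kept (positions 1,3,...): 2 6 1 4 7 9 7 7 9 9 → sum 61
Total = 97.
97 mod 10 = 7, so the number is invalid.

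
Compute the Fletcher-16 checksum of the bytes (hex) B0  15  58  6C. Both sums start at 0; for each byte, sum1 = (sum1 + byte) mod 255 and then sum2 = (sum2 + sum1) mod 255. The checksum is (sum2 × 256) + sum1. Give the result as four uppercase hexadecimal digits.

Running sums (mod 255):
  after byte 0 (B0): sum1=176, sum2=176
  after byte 1 (15): sum1=197, sum2=118
  after byte 2 (58): sum1=30, sum2=148
  after byte 3 (6C): sum1=138, sum2=31
Checksum = sum2·256 + sum1 = 31·256 + 138 = 8074 = 0x1F8A.

1F8A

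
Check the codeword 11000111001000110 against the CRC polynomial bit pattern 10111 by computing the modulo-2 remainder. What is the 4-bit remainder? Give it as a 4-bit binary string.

Modulo-2 division of 11000111001000110 by 10111:
  pos 0: 11000 XOR 10111 = 01111
  pos 1: 11111 XOR 10111 = 01000
  pos 2: 10001 XOR 10111 = 00110
  pos 4: 11010 XOR 10111 = 01101
  pos 5: 11010 XOR 10111 = 01101
  pos 6: 11011 XOR 10111 = 01100
  pos 7: 11000 XOR 10111 = 01111
  pos 8: 11110 XOR 10111 = 01001
  pos 9: 10010 XOR 10111 = 00101
  pos 11: 10111 XOR 10111 = 00000
Remainder = 0000 (zero — the frame passes the CRC check).

0000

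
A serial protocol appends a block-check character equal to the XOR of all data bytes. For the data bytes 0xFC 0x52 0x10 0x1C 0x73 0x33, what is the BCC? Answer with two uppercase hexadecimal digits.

XOR the bytes together:
  start with 0xFC
  0xFC ⊕ 0x52 = 0xAE
  0xAE ⊕ 0x10 = 0xBE
  0xBE ⊕ 0x1C = 0xA2
  0xA2 ⊕ 0x73 = 0xD1
  0xD1 ⊕ 0x33 = 0xE2

E2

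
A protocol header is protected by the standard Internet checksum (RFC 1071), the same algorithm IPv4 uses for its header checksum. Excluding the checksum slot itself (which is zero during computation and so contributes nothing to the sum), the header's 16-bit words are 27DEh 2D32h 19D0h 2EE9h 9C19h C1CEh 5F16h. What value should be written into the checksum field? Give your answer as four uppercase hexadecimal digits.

One's-complement addition (fold any carry out of bit 15 back into bit 0):
  0x27DE + 0x2D32 = 0x05510
  0x5510 + 0x19D0 = 0x06EE0
  0x6EE0 + 0x2EE9 = 0x09DC9
  0x9DC9 + 0x9C19 = 0x139E2 → wrap carry → 0x39E3
  0x39E3 + 0xC1CE = 0x0FBB1
  0xFBB1 + 0x5F16 = 0x15AC7 → wrap carry → 0x5AC8
One's-complement sum = 0x5AC8.
Checksum = ~0x5AC8 & 0xFFFF = 0xA537.

A537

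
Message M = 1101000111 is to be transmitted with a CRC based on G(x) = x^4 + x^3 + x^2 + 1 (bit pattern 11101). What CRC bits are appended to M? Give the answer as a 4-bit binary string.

0101

Append 4 zeros: 11010001110000. Divide by 11101 (XOR where the leading bit is 1):
  pos 0: 11010 XOR 11101 = 00111
  pos 2: 11100 XOR 11101 = 00001
  pos 6: 11110 XOR 11101 = 00011
  pos 9: 11000 XOR 11101 = 00101
Remainder (last 4 bits) = 0101. This is the CRC / FCS.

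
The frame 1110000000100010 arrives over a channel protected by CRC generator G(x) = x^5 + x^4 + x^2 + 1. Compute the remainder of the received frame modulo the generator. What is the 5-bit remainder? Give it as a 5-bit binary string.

Modulo-2 division of 1110000000100010 by 110101:
  pos 0: 111000 XOR 110101 = 001101
  pos 2: 110100 XOR 110101 = 000001
  pos 7: 100100 XOR 110101 = 010001
  pos 8: 100010 XOR 110101 = 010111
  pos 9: 101111 XOR 110101 = 011010
  pos 10: 110100 XOR 110101 = 000001
Remainder = 00001 (nonzero — an error is detected).

00001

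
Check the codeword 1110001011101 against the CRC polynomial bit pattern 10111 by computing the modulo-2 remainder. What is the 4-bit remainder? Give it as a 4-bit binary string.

0000

Modulo-2 division of 1110001011101 by 10111:
  pos 0: 11100 XOR 10111 = 01011
  pos 1: 10110 XOR 10111 = 00001
  pos 5: 11011 XOR 10111 = 01100
  pos 6: 11001 XOR 10111 = 01110
  pos 7: 11100 XOR 10111 = 01011
  pos 8: 10111 XOR 10111 = 00000
Remainder = 0000 (zero — the frame passes the CRC check).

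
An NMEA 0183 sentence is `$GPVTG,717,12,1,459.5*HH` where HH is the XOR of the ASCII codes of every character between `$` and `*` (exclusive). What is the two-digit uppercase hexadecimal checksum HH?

72

XOR the ASCII codes of the payload characters:
  'G' = 0x47 → acc = 0x47
  'P' = 0x50 → acc = 0x17
  'V' = 0x56 → acc = 0x41
  'T' = 0x54 → acc = 0x15
  'G' = 0x47 → acc = 0x52
  ',' = 0x2C → acc = 0x7E
  '7' = 0x37 → acc = 0x49
  '1' = 0x31 → acc = 0x78
  '7' = 0x37 → acc = 0x4F
  ',' = 0x2C → acc = 0x63
  '1' = 0x31 → acc = 0x52
  '2' = 0x32 → acc = 0x60
  ',' = 0x2C → acc = 0x4C
  '1' = 0x31 → acc = 0x7D
  ',' = 0x2C → acc = 0x51
  '4' = 0x34 → acc = 0x65
  '5' = 0x35 → acc = 0x50
  '9' = 0x39 → acc = 0x69
  '.' = 0x2E → acc = 0x47
  '5' = 0x35 → acc = 0x72
Checksum = 0x72.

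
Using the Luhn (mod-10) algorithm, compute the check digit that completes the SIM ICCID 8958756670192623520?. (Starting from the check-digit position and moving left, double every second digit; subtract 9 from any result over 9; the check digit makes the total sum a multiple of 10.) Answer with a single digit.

0

Partial digits right→left: 0 2 5 3 2 6 2 9 1 0 7 6 6 5 7 8 5 9 8
Double every second digit counting from the check-digit position (so the 1st, 3rd, 5th, ... of the partial from the right).
  doubled (with −9 where >9): 0 1 4 4 2 5 3 5 1 7 → sum 32
  kept as-is: 2 3 6 9 0 6 5 8 9 → sum 48
Total = 32 + 48 = 80.
Check digit = (10 − (80 mod 10)) mod 10 = 0.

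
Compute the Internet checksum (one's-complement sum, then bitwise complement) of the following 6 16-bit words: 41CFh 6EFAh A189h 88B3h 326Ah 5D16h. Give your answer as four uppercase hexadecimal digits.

9578

One's-complement addition (fold any carry out of bit 15 back into bit 0):
  0x41CF + 0x6EFA = 0x0B0C9
  0xB0C9 + 0xA189 = 0x15252 → wrap carry → 0x5253
  0x5253 + 0x88B3 = 0x0DB06
  0xDB06 + 0x326A = 0x10D70 → wrap carry → 0x0D71
  0x0D71 + 0x5D16 = 0x06A87
One's-complement sum = 0x6A87.
Checksum = ~0x6A87 & 0xFFFF = 0x9578.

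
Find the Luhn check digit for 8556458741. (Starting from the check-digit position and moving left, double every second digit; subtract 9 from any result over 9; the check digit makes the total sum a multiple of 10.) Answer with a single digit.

9

Partial digits right→left: 1 4 7 8 5 4 6 5 5 8
Double every second digit counting from the check-digit position (so the 1st, 3rd, 5th, ... of the partial from the right).
  doubled (with −9 where >9): 2 5 1 3 1 → sum 12
  kept as-is: 4 8 4 5 8 → sum 29
Total = 12 + 29 = 41.
Check digit = (10 − (41 mod 10)) mod 10 = 9.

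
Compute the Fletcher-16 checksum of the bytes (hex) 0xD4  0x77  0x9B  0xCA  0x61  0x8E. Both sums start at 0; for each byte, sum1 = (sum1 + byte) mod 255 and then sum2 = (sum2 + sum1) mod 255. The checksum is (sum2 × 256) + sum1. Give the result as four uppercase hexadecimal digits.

72A2

Running sums (mod 255):
  after byte 0 (0xD4): sum1=212, sum2=212
  after byte 1 (0x77): sum1=76, sum2=33
  after byte 2 (0x9B): sum1=231, sum2=9
  after byte 3 (0xCA): sum1=178, sum2=187
  after byte 4 (0x61): sum1=20, sum2=207
  after byte 5 (0x8E): sum1=162, sum2=114
Checksum = sum2·256 + sum1 = 114·256 + 162 = 29346 = 0x72A2.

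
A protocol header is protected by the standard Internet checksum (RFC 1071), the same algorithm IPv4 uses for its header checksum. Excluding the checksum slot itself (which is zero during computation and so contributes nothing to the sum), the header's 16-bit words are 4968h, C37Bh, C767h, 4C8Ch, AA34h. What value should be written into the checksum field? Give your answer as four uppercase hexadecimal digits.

One's-complement addition (fold any carry out of bit 15 back into bit 0):
  0x4968 + 0xC37B = 0x10CE3 → wrap carry → 0x0CE4
  0x0CE4 + 0xC767 = 0x0D44B
  0xD44B + 0x4C8C = 0x120D7 → wrap carry → 0x20D8
  0x20D8 + 0xAA34 = 0x0CB0C
One's-complement sum = 0xCB0C.
Checksum = ~0xCB0C & 0xFFFF = 0x34F3.

34F3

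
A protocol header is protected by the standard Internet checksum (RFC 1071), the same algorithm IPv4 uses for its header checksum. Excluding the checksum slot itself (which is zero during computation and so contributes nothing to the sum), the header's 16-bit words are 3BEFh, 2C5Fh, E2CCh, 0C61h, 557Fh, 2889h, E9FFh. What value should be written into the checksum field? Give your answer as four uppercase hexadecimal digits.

One's-complement addition (fold any carry out of bit 15 back into bit 0):
  0x3BEF + 0x2C5F = 0x0684E
  0x684E + 0xE2CC = 0x14B1A → wrap carry → 0x4B1B
  0x4B1B + 0x0C61 = 0x0577C
  0x577C + 0x557F = 0x0ACFB
  0xACFB + 0x2889 = 0x0D584
  0xD584 + 0xE9FF = 0x1BF83 → wrap carry → 0xBF84
One's-complement sum = 0xBF84.
Checksum = ~0xBF84 & 0xFFFF = 0x407B.

407B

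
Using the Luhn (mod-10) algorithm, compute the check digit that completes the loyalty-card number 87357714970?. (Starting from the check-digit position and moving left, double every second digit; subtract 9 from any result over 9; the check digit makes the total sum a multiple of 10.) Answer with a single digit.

Partial digits right→left: 0 7 9 4 1 7 7 5 3 7 8
Double every second digit counting from the check-digit position (so the 1st, 3rd, 5th, ... of the partial from the right).
  doubled (with −9 where >9): 0 9 2 5 6 7 → sum 29
  kept as-is: 7 4 7 5 7 → sum 30
Total = 29 + 30 = 59.
Check digit = (10 − (59 mod 10)) mod 10 = 1.

1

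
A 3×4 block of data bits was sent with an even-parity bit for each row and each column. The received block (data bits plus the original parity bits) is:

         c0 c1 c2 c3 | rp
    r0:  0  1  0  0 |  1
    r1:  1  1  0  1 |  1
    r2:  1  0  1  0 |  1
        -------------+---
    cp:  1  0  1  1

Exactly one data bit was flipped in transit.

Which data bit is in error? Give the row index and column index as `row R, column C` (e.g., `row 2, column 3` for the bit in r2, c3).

row 2, column 0

Recompute each row's even parity and compare to rp:
  r0: data parity 1, sent rp 1 → ok
  r1: data parity 1, sent rp 1 → ok
  r2: data parity 0, sent rp 1 → mismatch
Recompute each column's even parity and compare to cp:
  c0: data parity 0, sent cp 1 → mismatch
  c1: data parity 0, sent cp 0 → ok
  c2: data parity 1, sent cp 1 → ok
  c3: data parity 1, sent cp 1 → ok
Exactly one row (r2) and one column (c0) fail → the flipped bit is at their intersection.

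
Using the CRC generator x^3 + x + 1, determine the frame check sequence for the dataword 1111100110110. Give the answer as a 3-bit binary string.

101

Append 3 zeros: 1111100110110000. Divide by 1011 (XOR where the leading bit is 1):
  pos 0: 1111 XOR 1011 = 0100
  pos 1: 1001 XOR 1011 = 0010
  pos 3: 1000 XOR 1011 = 0011
  pos 5: 1111 XOR 1011 = 0100
  pos 6: 1000 XOR 1011 = 0011
  pos 8: 1111 XOR 1011 = 0100
  pos 9: 1000 XOR 1011 = 0011
  pos 11: 1100 XOR 1011 = 0111
  pos 12: 1110 XOR 1011 = 0101
Remainder (last 3 bits) = 101. This is the CRC / FCS.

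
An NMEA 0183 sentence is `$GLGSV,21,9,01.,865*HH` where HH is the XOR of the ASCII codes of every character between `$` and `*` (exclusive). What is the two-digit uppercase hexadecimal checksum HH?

XOR the ASCII codes of the payload characters:
  'G' = 0x47 → acc = 0x47
  'L' = 0x4C → acc = 0x0B
  'G' = 0x47 → acc = 0x4C
  'S' = 0x53 → acc = 0x1F
  'V' = 0x56 → acc = 0x49
  ',' = 0x2C → acc = 0x65
  '2' = 0x32 → acc = 0x57
  '1' = 0x31 → acc = 0x66
  ',' = 0x2C → acc = 0x4A
  '9' = 0x39 → acc = 0x73
  ',' = 0x2C → acc = 0x5F
  '0' = 0x30 → acc = 0x6F
  '1' = 0x31 → acc = 0x5E
  '.' = 0x2E → acc = 0x70
  ',' = 0x2C → acc = 0x5C
  '8' = 0x38 → acc = 0x64
  '6' = 0x36 → acc = 0x52
  '5' = 0x35 → acc = 0x67
Checksum = 0x67.

67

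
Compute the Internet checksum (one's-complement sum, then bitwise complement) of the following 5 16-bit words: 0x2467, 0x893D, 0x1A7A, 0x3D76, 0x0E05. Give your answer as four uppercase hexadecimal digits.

One's-complement addition (fold any carry out of bit 15 back into bit 0):
  0x2467 + 0x893D = 0x0ADA4
  0xADA4 + 0x1A7A = 0x0C81E
  0xC81E + 0x3D76 = 0x10594 → wrap carry → 0x0595
  0x0595 + 0x0E05 = 0x0139A
One's-complement sum = 0x139A.
Checksum = ~0x139A & 0xFFFF = 0xEC65.

EC65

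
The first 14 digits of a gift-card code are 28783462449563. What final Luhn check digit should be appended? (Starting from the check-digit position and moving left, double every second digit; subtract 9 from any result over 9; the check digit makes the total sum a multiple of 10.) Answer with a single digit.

Partial digits right→left: 3 6 5 9 4 4 2 6 4 3 8 7 8 2
Double every second digit counting from the check-digit position (so the 1st, 3rd, 5th, ... of the partial from the right).
  doubled (with −9 where >9): 6 1 8 4 8 7 7 → sum 41
  kept as-is: 6 9 4 6 3 7 2 → sum 37
Total = 41 + 37 = 78.
Check digit = (10 − (78 mod 10)) mod 10 = 2.

2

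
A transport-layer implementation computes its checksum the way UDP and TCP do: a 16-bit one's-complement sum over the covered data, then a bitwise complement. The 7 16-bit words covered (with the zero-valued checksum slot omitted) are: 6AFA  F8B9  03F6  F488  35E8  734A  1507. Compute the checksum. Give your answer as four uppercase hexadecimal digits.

E592

One's-complement addition (fold any carry out of bit 15 back into bit 0):
  0x6AFA + 0xF8B9 = 0x163B3 → wrap carry → 0x63B4
  0x63B4 + 0x03F6 = 0x067AA
  0x67AA + 0xF488 = 0x15C32 → wrap carry → 0x5C33
  0x5C33 + 0x35E8 = 0x0921B
  0x921B + 0x734A = 0x10565 → wrap carry → 0x0566
  0x0566 + 0x1507 = 0x01A6D
One's-complement sum = 0x1A6D.
Checksum = ~0x1A6D & 0xFFFF = 0xE592.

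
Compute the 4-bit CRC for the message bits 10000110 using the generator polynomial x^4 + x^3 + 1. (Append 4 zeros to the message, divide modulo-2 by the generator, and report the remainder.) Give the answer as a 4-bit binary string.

1001

Append 4 zeros: 100001100000. Divide by 11001 (XOR where the leading bit is 1):
  pos 0: 10000 XOR 11001 = 01001
  pos 1: 10011 XOR 11001 = 01010
  pos 2: 10101 XOR 11001 = 01100
  pos 3: 11000 XOR 11001 = 00001
  pos 7: 10000 XOR 11001 = 01001
Remainder (last 4 bits) = 1001. This is the CRC / FCS.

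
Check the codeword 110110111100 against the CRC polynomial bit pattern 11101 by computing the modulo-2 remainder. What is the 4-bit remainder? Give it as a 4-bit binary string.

0000

Modulo-2 division of 110110111100 by 11101:
  pos 0: 11011 XOR 11101 = 00110
  pos 2: 11001 XOR 11101 = 00100
  pos 4: 10011 XOR 11101 = 01110
  pos 5: 11101 XOR 11101 = 00000
Remainder = 0000 (zero — the frame passes the CRC check).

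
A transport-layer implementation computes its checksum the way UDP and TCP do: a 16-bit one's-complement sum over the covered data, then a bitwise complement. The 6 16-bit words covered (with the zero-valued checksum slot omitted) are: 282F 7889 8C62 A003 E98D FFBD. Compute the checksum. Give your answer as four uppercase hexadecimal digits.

One's-complement addition (fold any carry out of bit 15 back into bit 0):
  0x282F + 0x7889 = 0x0A0B8
  0xA0B8 + 0x8C62 = 0x12D1A → wrap carry → 0x2D1B
  0x2D1B + 0xA003 = 0x0CD1E
  0xCD1E + 0xE98D = 0x1B6AB → wrap carry → 0xB6AC
  0xB6AC + 0xFFBD = 0x1B669 → wrap carry → 0xB66A
One's-complement sum = 0xB66A.
Checksum = ~0xB66A & 0xFFFF = 0x4995.

4995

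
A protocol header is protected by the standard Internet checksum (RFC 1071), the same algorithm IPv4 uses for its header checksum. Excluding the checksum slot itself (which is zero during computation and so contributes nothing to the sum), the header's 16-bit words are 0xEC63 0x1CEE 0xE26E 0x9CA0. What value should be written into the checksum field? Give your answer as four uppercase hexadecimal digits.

One's-complement addition (fold any carry out of bit 15 back into bit 0):
  0xEC63 + 0x1CEE = 0x10951 → wrap carry → 0x0952
  0x0952 + 0xE26E = 0x0EBC0
  0xEBC0 + 0x9CA0 = 0x18860 → wrap carry → 0x8861
One's-complement sum = 0x8861.
Checksum = ~0x8861 & 0xFFFF = 0x779E.

779E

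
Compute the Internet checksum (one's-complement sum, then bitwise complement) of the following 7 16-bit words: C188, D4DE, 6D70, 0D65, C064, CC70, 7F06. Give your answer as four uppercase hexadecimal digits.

One's-complement addition (fold any carry out of bit 15 back into bit 0):
  0xC188 + 0xD4DE = 0x19666 → wrap carry → 0x9667
  0x9667 + 0x6D70 = 0x103D7 → wrap carry → 0x03D8
  0x03D8 + 0x0D65 = 0x0113D
  0x113D + 0xC064 = 0x0D1A1
  0xD1A1 + 0xCC70 = 0x19E11 → wrap carry → 0x9E12
  0x9E12 + 0x7F06 = 0x11D18 → wrap carry → 0x1D19
One's-complement sum = 0x1D19.
Checksum = ~0x1D19 & 0xFFFF = 0xE2E6.

E2E6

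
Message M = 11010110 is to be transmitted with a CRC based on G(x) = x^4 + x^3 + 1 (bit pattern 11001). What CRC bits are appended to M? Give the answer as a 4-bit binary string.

1101

Append 4 zeros: 110101100000. Divide by 11001 (XOR where the leading bit is 1):
  pos 0: 11010 XOR 11001 = 00011
  pos 3: 11110 XOR 11001 = 00111
  pos 5: 11100 XOR 11001 = 00101
  pos 7: 10100 XOR 11001 = 01101
Remainder (last 4 bits) = 1101. This is the CRC / FCS.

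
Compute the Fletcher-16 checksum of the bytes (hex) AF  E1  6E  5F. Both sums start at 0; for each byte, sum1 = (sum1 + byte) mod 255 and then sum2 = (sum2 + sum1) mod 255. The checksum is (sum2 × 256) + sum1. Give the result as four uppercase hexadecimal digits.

A05F

Running sums (mod 255):
  after byte 0 (AF): sum1=175, sum2=175
  after byte 1 (E1): sum1=145, sum2=65
  after byte 2 (6E): sum1=0, sum2=65
  after byte 3 (5F): sum1=95, sum2=160
Checksum = sum2·256 + sum1 = 160·256 + 95 = 41055 = 0xA05F.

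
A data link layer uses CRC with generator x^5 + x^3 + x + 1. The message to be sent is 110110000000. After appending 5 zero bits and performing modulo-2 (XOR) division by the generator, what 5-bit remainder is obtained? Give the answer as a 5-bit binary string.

00110

Append 5 zeros: 11011000000000000. Divide by 101011 (XOR where the leading bit is 1):
  pos 0: 110110 XOR 101011 = 011101
  pos 1: 111010 XOR 101011 = 010001
  pos 2: 100010 XOR 101011 = 001001
  pos 4: 100100 XOR 101011 = 001111
  pos 6: 111100 XOR 101011 = 010111
  pos 7: 101110 XOR 101011 = 000101
  pos 10: 101000 XOR 101011 = 000011
Remainder (last 5 bits) = 00110. This is the CRC / FCS.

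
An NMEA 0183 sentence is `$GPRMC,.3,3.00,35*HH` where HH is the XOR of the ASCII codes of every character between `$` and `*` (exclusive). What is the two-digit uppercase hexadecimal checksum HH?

61

XOR the ASCII codes of the payload characters:
  'G' = 0x47 → acc = 0x47
  'P' = 0x50 → acc = 0x17
  'R' = 0x52 → acc = 0x45
  'M' = 0x4D → acc = 0x08
  'C' = 0x43 → acc = 0x4B
  ',' = 0x2C → acc = 0x67
  '.' = 0x2E → acc = 0x49
  '3' = 0x33 → acc = 0x7A
  ',' = 0x2C → acc = 0x56
  '3' = 0x33 → acc = 0x65
  '.' = 0x2E → acc = 0x4B
  '0' = 0x30 → acc = 0x7B
  '0' = 0x30 → acc = 0x4B
  ',' = 0x2C → acc = 0x67
  '3' = 0x33 → acc = 0x54
  '5' = 0x35 → acc = 0x61
Checksum = 0x61.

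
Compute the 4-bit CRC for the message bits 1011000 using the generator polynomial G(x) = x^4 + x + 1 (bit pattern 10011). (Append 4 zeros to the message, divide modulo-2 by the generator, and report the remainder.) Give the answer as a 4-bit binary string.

1001

Append 4 zeros: 10110000000. Divide by 10011 (XOR where the leading bit is 1):
  pos 0: 10110 XOR 10011 = 00101
  pos 2: 10100 XOR 10011 = 00111
  pos 4: 11100 XOR 10011 = 01111
  pos 5: 11110 XOR 10011 = 01101
  pos 6: 11010 XOR 10011 = 01001
Remainder (last 4 bits) = 1001. This is the CRC / FCS.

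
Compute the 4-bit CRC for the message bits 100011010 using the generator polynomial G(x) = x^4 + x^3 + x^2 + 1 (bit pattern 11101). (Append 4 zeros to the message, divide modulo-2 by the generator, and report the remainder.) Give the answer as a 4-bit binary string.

Append 4 zeros: 1000110100000. Divide by 11101 (XOR where the leading bit is 1):
  pos 0: 10001 XOR 11101 = 01100
  pos 1: 11001 XOR 11101 = 00100
  pos 3: 10001 XOR 11101 = 01100
  pos 4: 11000 XOR 11101 = 00101
  pos 6: 10100 XOR 11101 = 01001
  pos 7: 10010 XOR 11101 = 01111
  pos 8: 11110 XOR 11101 = 00011
Remainder (last 4 bits) = 0011. This is the CRC / FCS.

0011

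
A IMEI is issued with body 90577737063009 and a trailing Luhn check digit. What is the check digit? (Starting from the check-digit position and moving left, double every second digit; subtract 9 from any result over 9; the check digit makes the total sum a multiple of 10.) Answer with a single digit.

Partial digits right→left: 9 0 0 3 6 0 7 3 7 7 7 5 0 9
Double every second digit counting from the check-digit position (so the 1st, 3rd, 5th, ... of the partial from the right).
  doubled (with −9 where >9): 9 0 3 5 5 5 0 → sum 27
  kept as-is: 0 3 0 3 7 5 9 → sum 27
Total = 27 + 27 = 54.
Check digit = (10 − (54 mod 10)) mod 10 = 6.

6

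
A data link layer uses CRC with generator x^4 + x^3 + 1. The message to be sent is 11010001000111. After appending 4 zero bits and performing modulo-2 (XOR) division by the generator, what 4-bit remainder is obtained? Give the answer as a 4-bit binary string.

1101

Append 4 zeros: 110100010001110000. Divide by 11001 (XOR where the leading bit is 1):
  pos 0: 11010 XOR 11001 = 00011
  pos 3: 11001 XOR 11001 = 00000
  pos 11: 11100 XOR 11001 = 00101
  pos 13: 10100 XOR 11001 = 01101
Remainder (last 4 bits) = 1101. This is the CRC / FCS.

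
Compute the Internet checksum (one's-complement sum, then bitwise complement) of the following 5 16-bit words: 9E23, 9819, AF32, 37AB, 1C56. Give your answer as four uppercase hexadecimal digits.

One's-complement addition (fold any carry out of bit 15 back into bit 0):
  0x9E23 + 0x9819 = 0x1363C → wrap carry → 0x363D
  0x363D + 0xAF32 = 0x0E56F
  0xE56F + 0x37AB = 0x11D1A → wrap carry → 0x1D1B
  0x1D1B + 0x1C56 = 0x03971
One's-complement sum = 0x3971.
Checksum = ~0x3971 & 0xFFFF = 0xC68E.

C68E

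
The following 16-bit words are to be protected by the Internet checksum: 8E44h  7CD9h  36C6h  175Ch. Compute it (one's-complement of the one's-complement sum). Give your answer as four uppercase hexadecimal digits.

One's-complement addition (fold any carry out of bit 15 back into bit 0):
  0x8E44 + 0x7CD9 = 0x10B1D → wrap carry → 0x0B1E
  0x0B1E + 0x36C6 = 0x041E4
  0x41E4 + 0x175C = 0x05940
One's-complement sum = 0x5940.
Checksum = ~0x5940 & 0xFFFF = 0xA6BF.

A6BF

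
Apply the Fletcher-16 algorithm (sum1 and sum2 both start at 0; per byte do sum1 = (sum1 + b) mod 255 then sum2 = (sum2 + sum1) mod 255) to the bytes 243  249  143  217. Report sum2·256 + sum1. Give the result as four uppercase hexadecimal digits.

Running sums (mod 255):
  after byte 0 (243): sum1=243, sum2=243
  after byte 1 (249): sum1=237, sum2=225
  after byte 2 (143): sum1=125, sum2=95
  after byte 3 (217): sum1=87, sum2=182
Checksum = sum2·256 + sum1 = 182·256 + 87 = 46679 = 0xB657.

B657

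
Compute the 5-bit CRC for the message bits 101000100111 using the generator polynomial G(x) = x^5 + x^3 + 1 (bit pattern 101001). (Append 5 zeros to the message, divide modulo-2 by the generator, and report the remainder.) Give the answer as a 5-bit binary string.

Append 5 zeros: 10100010011100000. Divide by 101001 (XOR where the leading bit is 1):
  pos 0: 101000 XOR 101001 = 000001
  pos 5: 110011 XOR 101001 = 011010
  pos 6: 110101 XOR 101001 = 011100
  pos 7: 111000 XOR 101001 = 010001
  pos 8: 100010 XOR 101001 = 001011
  pos 10: 101100 XOR 101001 = 000101
Remainder (last 5 bits) = 01010. This is the CRC / FCS.

01010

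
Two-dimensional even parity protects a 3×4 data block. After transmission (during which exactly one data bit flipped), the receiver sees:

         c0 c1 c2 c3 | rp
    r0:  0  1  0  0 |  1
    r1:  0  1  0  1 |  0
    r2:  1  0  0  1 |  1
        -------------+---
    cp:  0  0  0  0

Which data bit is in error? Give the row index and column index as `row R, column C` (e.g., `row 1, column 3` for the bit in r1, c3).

row 2, column 0

Recompute each row's even parity and compare to rp:
  r0: data parity 1, sent rp 1 → ok
  r1: data parity 0, sent rp 0 → ok
  r2: data parity 0, sent rp 1 → mismatch
Recompute each column's even parity and compare to cp:
  c0: data parity 1, sent cp 0 → mismatch
  c1: data parity 0, sent cp 0 → ok
  c2: data parity 0, sent cp 0 → ok
  c3: data parity 0, sent cp 0 → ok
Exactly one row (r2) and one column (c0) fail → the flipped bit is at their intersection.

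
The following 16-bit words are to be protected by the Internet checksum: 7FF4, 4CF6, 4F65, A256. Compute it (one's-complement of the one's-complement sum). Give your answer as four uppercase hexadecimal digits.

4159

One's-complement addition (fold any carry out of bit 15 back into bit 0):
  0x7FF4 + 0x4CF6 = 0x0CCEA
  0xCCEA + 0x4F65 = 0x11C4F → wrap carry → 0x1C50
  0x1C50 + 0xA256 = 0x0BEA6
One's-complement sum = 0xBEA6.
Checksum = ~0xBEA6 & 0xFFFF = 0x4159.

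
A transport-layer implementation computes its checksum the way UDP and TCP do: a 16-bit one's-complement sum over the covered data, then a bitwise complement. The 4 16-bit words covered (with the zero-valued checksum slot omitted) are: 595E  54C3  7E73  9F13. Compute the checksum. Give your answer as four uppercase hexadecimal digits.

3457

One's-complement addition (fold any carry out of bit 15 back into bit 0):
  0x595E + 0x54C3 = 0x0AE21
  0xAE21 + 0x7E73 = 0x12C94 → wrap carry → 0x2C95
  0x2C95 + 0x9F13 = 0x0CBA8
One's-complement sum = 0xCBA8.
Checksum = ~0xCBA8 & 0xFFFF = 0x3457.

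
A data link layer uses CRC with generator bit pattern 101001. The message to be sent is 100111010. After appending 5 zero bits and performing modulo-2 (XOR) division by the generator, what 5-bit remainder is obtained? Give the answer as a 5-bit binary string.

Append 5 zeros: 10011101000000. Divide by 101001 (XOR where the leading bit is 1):
  pos 0: 100111 XOR 101001 = 001110
  pos 2: 111001 XOR 101001 = 010000
  pos 3: 100000 XOR 101001 = 001001
  pos 5: 100100 XOR 101001 = 001101
  pos 7: 110100 XOR 101001 = 011101
  pos 8: 111010 XOR 101001 = 010011
Remainder (last 5 bits) = 10011. This is the CRC / FCS.

10011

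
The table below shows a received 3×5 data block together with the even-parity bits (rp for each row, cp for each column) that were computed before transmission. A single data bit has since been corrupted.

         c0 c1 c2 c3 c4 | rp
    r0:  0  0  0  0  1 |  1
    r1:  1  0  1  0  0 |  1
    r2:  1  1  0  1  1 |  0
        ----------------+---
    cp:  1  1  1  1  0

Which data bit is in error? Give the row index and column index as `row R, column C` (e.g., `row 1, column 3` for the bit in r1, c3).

row 1, column 0

Recompute each row's even parity and compare to rp:
  r0: data parity 1, sent rp 1 → ok
  r1: data parity 0, sent rp 1 → mismatch
  r2: data parity 0, sent rp 0 → ok
Recompute each column's even parity and compare to cp:
  c0: data parity 0, sent cp 1 → mismatch
  c1: data parity 1, sent cp 1 → ok
  c2: data parity 1, sent cp 1 → ok
  c3: data parity 1, sent cp 1 → ok
  c4: data parity 0, sent cp 0 → ok
Exactly one row (r1) and one column (c0) fail → the flipped bit is at their intersection.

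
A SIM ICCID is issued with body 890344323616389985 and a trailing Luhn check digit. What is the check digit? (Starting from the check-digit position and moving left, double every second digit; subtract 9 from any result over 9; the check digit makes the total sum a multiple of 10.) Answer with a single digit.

1

Partial digits right→left: 5 8 9 9 8 3 6 1 6 3 2 3 4 4 3 0 9 8
Double every second digit counting from the check-digit position (so the 1st, 3rd, 5th, ... of the partial from the right).
  doubled (with −9 where >9): 1 9 7 3 3 4 8 6 9 → sum 50
  kept as-is: 8 9 3 1 3 3 4 0 8 → sum 39
Total = 50 + 39 = 89.
Check digit = (10 − (89 mod 10)) mod 10 = 1.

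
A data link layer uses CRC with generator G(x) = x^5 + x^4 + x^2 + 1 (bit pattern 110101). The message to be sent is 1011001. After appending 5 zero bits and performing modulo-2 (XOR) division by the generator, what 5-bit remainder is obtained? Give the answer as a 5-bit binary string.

Append 5 zeros: 101100100000. Divide by 110101 (XOR where the leading bit is 1):
  pos 0: 101100 XOR 110101 = 011001
  pos 1: 110011 XOR 110101 = 000110
  pos 4: 110000 XOR 110101 = 000101
Remainder (last 5 bits) = 10100. This is the CRC / FCS.

10100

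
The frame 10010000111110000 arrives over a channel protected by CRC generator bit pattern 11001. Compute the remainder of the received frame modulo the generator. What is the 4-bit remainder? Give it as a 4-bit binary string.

Modulo-2 division of 10010000111110000 by 11001:
  pos 0: 10010 XOR 11001 = 01011
  pos 1: 10110 XOR 11001 = 01111
  pos 2: 11110 XOR 11001 = 00111
  pos 4: 11101 XOR 11001 = 00100
  pos 6: 10011 XOR 11001 = 01010
  pos 7: 10101 XOR 11001 = 01100
  pos 8: 11001 XOR 11001 = 00000
Remainder = 0000 (zero — the frame passes the CRC check).

0000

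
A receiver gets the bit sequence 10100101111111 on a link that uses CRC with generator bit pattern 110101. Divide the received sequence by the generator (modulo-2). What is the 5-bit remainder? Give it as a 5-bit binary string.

Modulo-2 division of 10100101111111 by 110101:
  pos 0: 101001 XOR 110101 = 011100
  pos 1: 111000 XOR 110101 = 001101
  pos 3: 110111 XOR 110101 = 000010
  pos 7: 101111 XOR 110101 = 011010
  pos 8: 110101 XOR 110101 = 000000
Remainder = 00000 (zero — the frame passes the CRC check).

00000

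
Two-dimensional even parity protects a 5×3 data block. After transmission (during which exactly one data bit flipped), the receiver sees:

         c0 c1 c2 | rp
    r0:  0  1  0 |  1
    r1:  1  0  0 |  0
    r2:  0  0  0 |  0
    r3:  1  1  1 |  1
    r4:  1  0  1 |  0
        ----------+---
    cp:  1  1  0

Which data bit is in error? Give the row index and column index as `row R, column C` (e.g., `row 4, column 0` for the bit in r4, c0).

Recompute each row's even parity and compare to rp:
  r0: data parity 1, sent rp 1 → ok
  r1: data parity 1, sent rp 0 → mismatch
  r2: data parity 0, sent rp 0 → ok
  r3: data parity 1, sent rp 1 → ok
  r4: data parity 0, sent rp 0 → ok
Recompute each column's even parity and compare to cp:
  c0: data parity 1, sent cp 1 → ok
  c1: data parity 0, sent cp 1 → mismatch
  c2: data parity 0, sent cp 0 → ok
Exactly one row (r1) and one column (c1) fail → the flipped bit is at their intersection.

row 1, column 1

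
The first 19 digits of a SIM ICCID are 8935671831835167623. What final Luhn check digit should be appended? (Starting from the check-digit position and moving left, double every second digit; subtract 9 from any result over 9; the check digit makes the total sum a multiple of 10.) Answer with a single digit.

3

Partial digits right→left: 3 2 6 7 6 1 5 3 8 1 3 8 1 7 6 5 3 9 8
Double every second digit counting from the check-digit position (so the 1st, 3rd, 5th, ... of the partial from the right).
  doubled (with −9 where >9): 6 3 3 1 7 6 2 3 6 7 → sum 44
  kept as-is: 2 7 1 3 1 8 7 5 9 → sum 43
Total = 44 + 43 = 87.
Check digit = (10 − (87 mod 10)) mod 10 = 3.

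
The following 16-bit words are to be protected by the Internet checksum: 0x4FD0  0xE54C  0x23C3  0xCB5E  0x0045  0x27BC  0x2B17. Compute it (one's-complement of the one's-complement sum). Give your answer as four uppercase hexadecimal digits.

88A8

One's-complement addition (fold any carry out of bit 15 back into bit 0):
  0x4FD0 + 0xE54C = 0x1351C → wrap carry → 0x351D
  0x351D + 0x23C3 = 0x058E0
  0x58E0 + 0xCB5E = 0x1243E → wrap carry → 0x243F
  0x243F + 0x0045 = 0x02484
  0x2484 + 0x27BC = 0x04C40
  0x4C40 + 0x2B17 = 0x07757
One's-complement sum = 0x7757.
Checksum = ~0x7757 & 0xFFFF = 0x88A8.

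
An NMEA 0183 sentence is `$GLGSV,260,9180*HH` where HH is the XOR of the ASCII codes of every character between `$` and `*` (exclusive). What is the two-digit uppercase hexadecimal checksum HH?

XOR the ASCII codes of the payload characters:
  'G' = 0x47 → acc = 0x47
  'L' = 0x4C → acc = 0x0B
  'G' = 0x47 → acc = 0x4C
  'S' = 0x53 → acc = 0x1F
  'V' = 0x56 → acc = 0x49
  ',' = 0x2C → acc = 0x65
  '2' = 0x32 → acc = 0x57
  '6' = 0x36 → acc = 0x61
  '0' = 0x30 → acc = 0x51
  ',' = 0x2C → acc = 0x7D
  '9' = 0x39 → acc = 0x44
  '1' = 0x31 → acc = 0x75
  '8' = 0x38 → acc = 0x4D
  '0' = 0x30 → acc = 0x7D
Checksum = 0x7D.

7D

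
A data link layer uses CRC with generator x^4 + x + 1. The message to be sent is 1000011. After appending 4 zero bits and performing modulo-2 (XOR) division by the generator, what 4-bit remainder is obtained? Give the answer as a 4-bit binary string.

0010

Append 4 zeros: 10000110000. Divide by 10011 (XOR where the leading bit is 1):
  pos 0: 10000 XOR 10011 = 00011
  pos 3: 11110 XOR 10011 = 01101
  pos 4: 11010 XOR 10011 = 01001
  pos 5: 10010 XOR 10011 = 00001
Remainder (last 4 bits) = 0010. This is the CRC / FCS.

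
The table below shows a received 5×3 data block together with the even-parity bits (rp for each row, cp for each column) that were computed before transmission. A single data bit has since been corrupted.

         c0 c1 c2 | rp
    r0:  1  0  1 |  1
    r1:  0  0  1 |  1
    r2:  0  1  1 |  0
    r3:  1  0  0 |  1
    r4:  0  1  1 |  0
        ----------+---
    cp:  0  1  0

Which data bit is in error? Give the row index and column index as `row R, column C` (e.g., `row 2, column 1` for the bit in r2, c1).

row 0, column 1

Recompute each row's even parity and compare to rp:
  r0: data parity 0, sent rp 1 → mismatch
  r1: data parity 1, sent rp 1 → ok
  r2: data parity 0, sent rp 0 → ok
  r3: data parity 1, sent rp 1 → ok
  r4: data parity 0, sent rp 0 → ok
Recompute each column's even parity and compare to cp:
  c0: data parity 0, sent cp 0 → ok
  c1: data parity 0, sent cp 1 → mismatch
  c2: data parity 0, sent cp 0 → ok
Exactly one row (r0) and one column (c1) fail → the flipped bit is at their intersection.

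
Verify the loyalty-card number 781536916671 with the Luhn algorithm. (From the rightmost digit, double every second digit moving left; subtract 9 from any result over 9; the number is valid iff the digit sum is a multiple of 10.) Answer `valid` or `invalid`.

invalid

From the right, keep odd positions and double even positions (subtract 9 from any doubled value over 9):
  doubled (positions 2,4,...): 5 3 9 6 2 5 → sum 30
  kept (positions 1,3,...): 1 6 1 6 5 8 → sum 27
Total = 57.
57 mod 10 = 7, so the number is invalid.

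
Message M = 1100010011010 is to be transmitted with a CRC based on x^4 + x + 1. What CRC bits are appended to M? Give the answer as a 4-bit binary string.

0101

Append 4 zeros: 11000100110100000. Divide by 10011 (XOR where the leading bit is 1):
  pos 0: 11000 XOR 10011 = 01011
  pos 1: 10111 XOR 10011 = 00100
  pos 3: 10000 XOR 10011 = 00011
  pos 6: 11110 XOR 10011 = 01101
  pos 7: 11011 XOR 10011 = 01000
  pos 8: 10000 XOR 10011 = 00011
  pos 11: 11000 XOR 10011 = 01011
  pos 12: 10110 XOR 10011 = 00101
Remainder (last 4 bits) = 0101. This is the CRC / FCS.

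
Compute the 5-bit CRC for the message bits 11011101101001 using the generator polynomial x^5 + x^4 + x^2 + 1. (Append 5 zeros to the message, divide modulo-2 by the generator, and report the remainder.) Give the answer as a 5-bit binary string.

10000

Append 5 zeros: 1101110110100100000. Divide by 110101 (XOR where the leading bit is 1):
  pos 0: 110111 XOR 110101 = 000010
  pos 4: 100110 XOR 110101 = 010011
  pos 5: 100111 XOR 110101 = 010010
  pos 6: 100100 XOR 110101 = 010001
  pos 7: 100010 XOR 110101 = 010111
  pos 8: 101111 XOR 110101 = 011010
  pos 9: 110100 XOR 110101 = 000001
Remainder (last 5 bits) = 10000. This is the CRC / FCS.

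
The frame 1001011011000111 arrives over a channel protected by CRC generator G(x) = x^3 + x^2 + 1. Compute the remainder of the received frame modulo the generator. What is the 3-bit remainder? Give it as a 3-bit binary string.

Modulo-2 division of 1001011011000111 by 1101:
  pos 0: 1001 XOR 1101 = 0100
  pos 1: 1000 XOR 1101 = 0101
  pos 2: 1011 XOR 1101 = 0110
  pos 3: 1101 XOR 1101 = 0000
  pos 8: 1100 XOR 1101 = 0001
  pos 11: 1011 XOR 1101 = 0110
  pos 12: 1101 XOR 1101 = 0000
Remainder = 000 (zero — the frame passes the CRC check).

000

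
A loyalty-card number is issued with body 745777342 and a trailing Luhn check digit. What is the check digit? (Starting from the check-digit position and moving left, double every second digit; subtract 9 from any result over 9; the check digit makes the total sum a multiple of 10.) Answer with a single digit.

7

Partial digits right→left: 2 4 3 7 7 7 5 4 7
Double every second digit counting from the check-digit position (so the 1st, 3rd, 5th, ... of the partial from the right).
  doubled (with −9 where >9): 4 6 5 1 5 → sum 21
  kept as-is: 4 7 7 4 → sum 22
Total = 21 + 22 = 43.
Check digit = (10 − (43 mod 10)) mod 10 = 7.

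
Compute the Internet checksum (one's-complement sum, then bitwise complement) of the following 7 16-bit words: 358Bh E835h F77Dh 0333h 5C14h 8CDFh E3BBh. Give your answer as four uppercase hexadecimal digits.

One's-complement addition (fold any carry out of bit 15 back into bit 0):
  0x358B + 0xE835 = 0x11DC0 → wrap carry → 0x1DC1
  0x1DC1 + 0xF77D = 0x1153E → wrap carry → 0x153F
  0x153F + 0x0333 = 0x01872
  0x1872 + 0x5C14 = 0x07486
  0x7486 + 0x8CDF = 0x10165 → wrap carry → 0x0166
  0x0166 + 0xE3BB = 0x0E521
One's-complement sum = 0xE521.
Checksum = ~0xE521 & 0xFFFF = 0x1ADE.

1ADE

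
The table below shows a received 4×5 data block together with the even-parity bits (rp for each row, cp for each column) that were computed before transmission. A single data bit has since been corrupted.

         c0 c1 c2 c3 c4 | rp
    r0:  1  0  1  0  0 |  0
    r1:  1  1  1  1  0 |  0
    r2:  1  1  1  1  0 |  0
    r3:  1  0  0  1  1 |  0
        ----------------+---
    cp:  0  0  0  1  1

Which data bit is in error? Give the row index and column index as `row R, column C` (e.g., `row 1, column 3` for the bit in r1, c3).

Recompute each row's even parity and compare to rp:
  r0: data parity 0, sent rp 0 → ok
  r1: data parity 0, sent rp 0 → ok
  r2: data parity 0, sent rp 0 → ok
  r3: data parity 1, sent rp 0 → mismatch
Recompute each column's even parity and compare to cp:
  c0: data parity 0, sent cp 0 → ok
  c1: data parity 0, sent cp 0 → ok
  c2: data parity 1, sent cp 0 → mismatch
  c3: data parity 1, sent cp 1 → ok
  c4: data parity 1, sent cp 1 → ok
Exactly one row (r3) and one column (c2) fail → the flipped bit is at their intersection.

row 3, column 2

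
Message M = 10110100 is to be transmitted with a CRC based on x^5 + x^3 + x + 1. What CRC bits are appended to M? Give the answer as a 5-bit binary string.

Append 5 zeros: 1011010000000. Divide by 101011 (XOR where the leading bit is 1):
  pos 0: 101101 XOR 101011 = 000110
  pos 3: 110000 XOR 101011 = 011011
  pos 4: 110110 XOR 101011 = 011101
  pos 5: 111010 XOR 101011 = 010001
  pos 6: 100010 XOR 101011 = 001001
Remainder (last 5 bits) = 10010. This is the CRC / FCS.

10010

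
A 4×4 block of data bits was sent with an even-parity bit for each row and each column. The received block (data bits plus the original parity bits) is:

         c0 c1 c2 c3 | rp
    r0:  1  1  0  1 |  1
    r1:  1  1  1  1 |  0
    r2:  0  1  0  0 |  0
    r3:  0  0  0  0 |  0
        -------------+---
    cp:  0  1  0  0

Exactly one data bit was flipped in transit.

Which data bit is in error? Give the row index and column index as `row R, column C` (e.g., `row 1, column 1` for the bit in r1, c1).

Recompute each row's even parity and compare to rp:
  r0: data parity 1, sent rp 1 → ok
  r1: data parity 0, sent rp 0 → ok
  r2: data parity 1, sent rp 0 → mismatch
  r3: data parity 0, sent rp 0 → ok
Recompute each column's even parity and compare to cp:
  c0: data parity 0, sent cp 0 → ok
  c1: data parity 1, sent cp 1 → ok
  c2: data parity 1, sent cp 0 → mismatch
  c3: data parity 0, sent cp 0 → ok
Exactly one row (r2) and one column (c2) fail → the flipped bit is at their intersection.

row 2, column 2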